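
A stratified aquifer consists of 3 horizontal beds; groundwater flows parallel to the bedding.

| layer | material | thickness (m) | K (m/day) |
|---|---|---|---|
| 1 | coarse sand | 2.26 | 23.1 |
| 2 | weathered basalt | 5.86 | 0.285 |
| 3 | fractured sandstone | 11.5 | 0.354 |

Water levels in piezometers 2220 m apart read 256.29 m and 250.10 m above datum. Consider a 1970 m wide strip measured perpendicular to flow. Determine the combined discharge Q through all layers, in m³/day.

318

Flow is parallel to layering, so each bed carries its own Darcy discharge and the transmissivities add.
Σ(K_i·b_i) = 23.1×2.26 + 0.285×5.86 + 0.354×11.5 = 57.95 m²/day.
Hydraulic gradient i = (256.29 − 250.10) / 2220 = 6.19 / 2220 = 0.002788.
Q = Σ(K_i·b_i) · W · i = 57.95 × 1970 × 0.002788 = 318.3 m³/day.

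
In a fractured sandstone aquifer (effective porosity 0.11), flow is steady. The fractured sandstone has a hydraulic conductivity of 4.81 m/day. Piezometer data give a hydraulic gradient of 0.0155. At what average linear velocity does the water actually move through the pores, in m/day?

0.678

Hydraulic gradient i = 0.0155.
Darcy flux q = K · i = 4.810 × 0.01550 = 0.07455 m/day.
Seepage velocity v = q / n_e = 0.07455 / 0.11 = 0.6778 m/day.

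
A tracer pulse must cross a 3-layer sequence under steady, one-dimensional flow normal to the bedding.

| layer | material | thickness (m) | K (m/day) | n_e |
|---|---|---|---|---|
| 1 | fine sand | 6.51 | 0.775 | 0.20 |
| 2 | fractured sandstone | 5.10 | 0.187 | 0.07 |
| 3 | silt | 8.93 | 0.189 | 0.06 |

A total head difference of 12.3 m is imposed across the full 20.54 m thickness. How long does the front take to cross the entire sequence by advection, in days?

With flow normal to the layers, continuity requires the same specific discharge q through every layer.
Σ(b_i/K_i) = 6.51/0.775 + 5.10/0.187 + 8.93/0.189 = 82.92 d.
q = Δh / Σ(b_i/K_i) = 12.3 / 82.92 = 0.1483 m/day.
In each layer the seepage velocity is v_i = q/n_i, so the layer transit time is t_i = b_i·n_i / q:
  layer 1 (fine sand): t_1 = 6.51 × 0.20 / 0.1483 = 8.778 d
  layer 2 (fractured sandstone): t_2 = 5.10 × 0.07 / 0.1483 = 2.407 d
  layer 3 (silt): t_3 = 8.93 × 0.06 / 0.1483 = 3.612 d
Total t = Σ t_i = 14.80 days.

14.8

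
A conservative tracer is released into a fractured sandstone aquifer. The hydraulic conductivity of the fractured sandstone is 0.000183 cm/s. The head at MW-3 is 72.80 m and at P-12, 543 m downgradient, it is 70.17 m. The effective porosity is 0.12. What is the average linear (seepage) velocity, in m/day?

0.00638

Convert K: 0.000183 cm/s × 864 = 0.1581 m/day.
Hydraulic gradient i = (72.80 − 70.17) / 543 = 2.63 / 543 = 0.004843.
Darcy flux q = K · i = 0.1581 × 0.004843 = 0.0007658 m/day.
Seepage velocity v = q / n_e = 0.0007658 / 0.12 = 0.006382 m/day.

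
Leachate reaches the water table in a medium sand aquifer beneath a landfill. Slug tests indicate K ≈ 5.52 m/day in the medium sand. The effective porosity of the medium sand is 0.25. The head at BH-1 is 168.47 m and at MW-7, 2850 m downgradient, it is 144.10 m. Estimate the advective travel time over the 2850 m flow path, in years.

Hydraulic gradient i = (168.47 − 144.10) / 2850 = 24.37 / 2850 = 0.008551.
Darcy flux q = K · i = 5.520 × 0.008551 = 0.04720 m/day.
Seepage velocity v = q / n_e = 0.04720 / 0.25 = 0.1888 m/day.
Travel time t = L / v = 2850 / 0.1888 = 15095 days = 41.33 years.

41.3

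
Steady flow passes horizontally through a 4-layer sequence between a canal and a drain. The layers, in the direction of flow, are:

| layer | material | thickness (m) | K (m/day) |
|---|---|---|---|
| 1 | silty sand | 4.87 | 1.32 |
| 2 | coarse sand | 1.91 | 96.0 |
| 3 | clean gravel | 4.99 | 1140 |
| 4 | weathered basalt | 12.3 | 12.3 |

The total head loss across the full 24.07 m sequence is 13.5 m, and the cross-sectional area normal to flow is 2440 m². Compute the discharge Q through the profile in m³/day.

Flow is perpendicular to layering, so the layers act in series and the equivalent K is the thickness-weighted harmonic mean.
Total thickness L = 4.87 + 1.91 + 4.99 + 12.3 = 24.07 m.
Σ(b_i/K_i) = 4.87/1.32 + 1.91/96.0 + 4.99/1140 + 12.3/12.3 = 4.714 d.
K_eq = L / Σ(b_i/K_i) = 24.07 / 4.714 = 5.106 m/day.
Q = K_eq · A · (Δh/L) = 5.106 × 2440 × (13.5/24.07) = 6988 m³/day.

6990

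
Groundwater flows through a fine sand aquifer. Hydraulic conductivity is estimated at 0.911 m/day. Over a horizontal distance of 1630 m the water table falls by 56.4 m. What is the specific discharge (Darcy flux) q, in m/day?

0.0315

Hydraulic gradient i = Δh / L = 56.4 / 1630 = 0.03460.
Specific discharge q = K · i = 0.9110 × 0.03460 = 0.03152 m/day.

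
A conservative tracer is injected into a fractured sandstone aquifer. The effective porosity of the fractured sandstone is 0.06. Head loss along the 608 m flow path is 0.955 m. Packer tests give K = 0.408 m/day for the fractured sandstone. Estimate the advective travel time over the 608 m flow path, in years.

Hydraulic gradient i = Δh / L = 0.955 / 608 = 0.001571.
Darcy flux q = K · i = 0.4080 × 0.001571 = 0.0006409 m/day.
Seepage velocity v = q / n_e = 0.0006409 / 0.06 = 0.01068 m/day.
Travel time t = L / v = 608 / 0.01068 = 56924 days = 155.8 years.

156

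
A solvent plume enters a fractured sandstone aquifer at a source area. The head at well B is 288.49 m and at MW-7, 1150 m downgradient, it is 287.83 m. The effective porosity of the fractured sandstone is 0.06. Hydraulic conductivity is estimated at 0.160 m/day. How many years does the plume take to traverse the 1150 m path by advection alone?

2060

Hydraulic gradient i = (288.49 − 287.83) / 1150 = 0.66 / 1150 = 0.0005739.
Darcy flux q = K · i = 0.1600 × 0.0005739 = 9.183e-05 m/day.
Seepage velocity v = q / n_e = 9.183e-05 / 0.06 = 0.001530 m/day.
Travel time t = L / v = 1150 / 0.001530 = 7.514e+05 days = 2057 years.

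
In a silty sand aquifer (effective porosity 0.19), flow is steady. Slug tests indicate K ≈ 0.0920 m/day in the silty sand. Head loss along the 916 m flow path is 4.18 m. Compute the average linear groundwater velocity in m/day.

Hydraulic gradient i = Δh / L = 4.18 / 916 = 0.004563.
Darcy flux q = K · i = 0.09200 × 0.004563 = 0.0004198 m/day.
Seepage velocity v = q / n_e = 0.0004198 / 0.19 = 0.002210 m/day.

0.00221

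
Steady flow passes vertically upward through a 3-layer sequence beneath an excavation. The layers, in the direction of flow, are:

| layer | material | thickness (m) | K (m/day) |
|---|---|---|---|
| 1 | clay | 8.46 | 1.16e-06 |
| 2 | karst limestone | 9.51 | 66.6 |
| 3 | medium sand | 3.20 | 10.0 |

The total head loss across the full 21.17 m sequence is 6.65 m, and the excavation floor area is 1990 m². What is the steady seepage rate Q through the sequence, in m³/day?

0.00181

Flow is perpendicular to layering, so the layers act in series and the equivalent K is the thickness-weighted harmonic mean.
Total thickness L = 8.46 + 9.51 + 3.20 = 21.17 m.
Σ(b_i/K_i) = 8.46/1.16e-06 + 9.51/66.6 + 3.20/10.0 = 7.293e+06 d.
K_eq = L / Σ(b_i/K_i) = 21.17 / 7.293e+06 = 2.903e-06 m/day.
Q = K_eq · A · (Δh/L) = 2.903e-06 × 1990 × (6.65/21.17) = 0.001815 m³/day.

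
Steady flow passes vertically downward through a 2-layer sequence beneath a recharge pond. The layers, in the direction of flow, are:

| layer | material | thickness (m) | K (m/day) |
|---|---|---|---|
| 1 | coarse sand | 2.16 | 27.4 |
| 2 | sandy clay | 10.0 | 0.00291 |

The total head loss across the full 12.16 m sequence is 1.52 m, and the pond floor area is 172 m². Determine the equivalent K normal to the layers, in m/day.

Flow is perpendicular to layering, so the layers act in series and the equivalent K is the thickness-weighted harmonic mean.
Total thickness L = 2.16 + 10.0 = 12.16 m.
Σ(b_i/K_i) = 2.16/27.4 + 10.0/0.00291 = 3437 d.
K_eq = L / Σ(b_i/K_i) = 12.16 / 3437 = 0.003538 m/day.

0.00354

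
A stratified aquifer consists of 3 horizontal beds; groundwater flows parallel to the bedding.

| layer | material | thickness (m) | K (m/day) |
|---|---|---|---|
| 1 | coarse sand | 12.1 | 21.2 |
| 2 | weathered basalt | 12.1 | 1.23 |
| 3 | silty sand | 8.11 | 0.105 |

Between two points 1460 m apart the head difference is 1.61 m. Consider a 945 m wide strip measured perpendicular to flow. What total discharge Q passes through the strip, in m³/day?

284

Flow is parallel to layering, so each bed carries its own Darcy discharge and the transmissivities add.
Σ(K_i·b_i) = 21.2×12.1 + 1.23×12.1 + 0.105×8.11 = 272.3 m²/day.
Hydraulic gradient i = Δh / L = 1.61 / 1460 = 0.001103.
Q = Σ(K_i·b_i) · W · i = 272.3 × 945 × 0.001103 = 283.7 m³/day.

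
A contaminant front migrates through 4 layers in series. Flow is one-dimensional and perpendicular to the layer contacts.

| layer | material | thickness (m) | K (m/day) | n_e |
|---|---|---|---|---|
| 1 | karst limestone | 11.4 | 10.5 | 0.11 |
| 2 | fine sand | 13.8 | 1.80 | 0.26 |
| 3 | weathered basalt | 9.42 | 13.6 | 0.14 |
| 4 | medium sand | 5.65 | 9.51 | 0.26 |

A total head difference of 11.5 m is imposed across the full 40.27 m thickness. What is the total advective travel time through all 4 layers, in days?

With flow normal to the layers, continuity requires the same specific discharge q through every layer.
Σ(b_i/K_i) = 11.4/10.5 + 13.8/1.80 + 9.42/13.6 + 5.65/9.51 = 10.04 d.
q = Δh / Σ(b_i/K_i) = 11.5 / 10.04 = 1.146 m/day.
In each layer the seepage velocity is v_i = q/n_i, so the layer transit time is t_i = b_i·n_i / q:
  layer 1 (karst limestone): t_1 = 11.4 × 0.11 / 1.146 = 1.095 d
  layer 2 (fine sand): t_2 = 13.8 × 0.26 / 1.146 = 3.132 d
  layer 3 (weathered basalt): t_3 = 9.42 × 0.14 / 1.146 = 1.151 d
  layer 4 (medium sand): t_4 = 5.65 × 0.26 / 1.146 = 1.282 d
Total t = Σ t_i = 6.661 days.

6.66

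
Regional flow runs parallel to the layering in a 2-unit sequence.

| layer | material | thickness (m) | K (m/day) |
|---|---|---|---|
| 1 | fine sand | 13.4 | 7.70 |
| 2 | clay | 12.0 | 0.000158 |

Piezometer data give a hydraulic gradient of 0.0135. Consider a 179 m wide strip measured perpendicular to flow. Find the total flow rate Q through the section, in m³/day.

249

Flow is parallel to layering, so each bed carries its own Darcy discharge and the transmissivities add.
Σ(K_i·b_i) = 7.70×13.4 + 0.000158×12.0 = 103.2 m²/day.
Hydraulic gradient i = 0.0135.
Q = Σ(K_i·b_i) · W · i = 103.2 × 179 × 0.01350 = 249.3 m³/day.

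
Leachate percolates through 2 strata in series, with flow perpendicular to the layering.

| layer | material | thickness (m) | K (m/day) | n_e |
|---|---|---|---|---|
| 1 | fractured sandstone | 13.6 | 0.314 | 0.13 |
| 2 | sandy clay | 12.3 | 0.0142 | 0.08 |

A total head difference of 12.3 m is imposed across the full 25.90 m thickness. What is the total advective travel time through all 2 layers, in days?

With flow normal to the layers, continuity requires the same specific discharge q through every layer.
Σ(b_i/K_i) = 13.6/0.314 + 12.3/0.0142 = 909.5 d.
q = Δh / Σ(b_i/K_i) = 12.3 / 909.5 = 0.01352 m/day.
In each layer the seepage velocity is v_i = q/n_i, so the layer transit time is t_i = b_i·n_i / q:
  layer 1 (fractured sandstone): t_1 = 13.6 × 0.13 / 0.01352 = 130.7 d
  layer 2 (sandy clay): t_2 = 12.3 × 0.08 / 0.01352 = 72.76 d
Total t = Σ t_i = 203.5 days.

203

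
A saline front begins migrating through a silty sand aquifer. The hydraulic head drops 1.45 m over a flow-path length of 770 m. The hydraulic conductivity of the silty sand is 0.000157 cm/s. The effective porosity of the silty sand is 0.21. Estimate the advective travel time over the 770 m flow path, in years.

Convert K: 0.000157 cm/s × 864 = 0.1356 m/day.
Hydraulic gradient i = Δh / L = 1.45 / 770 = 0.001883.
Darcy flux q = K · i = 0.1356 × 0.001883 = 0.0002554 m/day.
Seepage velocity v = q / n_e = 0.0002554 / 0.21 = 0.001216 m/day.
Travel time t = L / v = 770 / 0.001216 = 6.330e+05 days = 1733 years.

1730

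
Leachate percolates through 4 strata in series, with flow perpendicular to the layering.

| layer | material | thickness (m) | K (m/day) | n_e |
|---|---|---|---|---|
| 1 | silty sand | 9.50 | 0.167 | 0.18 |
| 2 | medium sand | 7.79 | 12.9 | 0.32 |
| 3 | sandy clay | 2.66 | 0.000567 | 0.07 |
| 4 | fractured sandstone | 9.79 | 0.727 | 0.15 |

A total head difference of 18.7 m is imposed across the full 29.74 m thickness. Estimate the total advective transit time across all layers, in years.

4.08

With flow normal to the layers, continuity requires the same specific discharge q through every layer.
Σ(b_i/K_i) = 9.50/0.167 + 7.79/12.9 + 2.66/0.000567 + 9.79/0.727 = 4762 d.
q = Δh / Σ(b_i/K_i) = 18.7 / 4762 = 0.003927 m/day.
In each layer the seepage velocity is v_i = q/n_i, so the layer transit time is t_i = b_i·n_i / q:
  layer 1 (silty sand): t_1 = 9.50 × 0.18 / 0.003927 = 435.5 d
  layer 2 (medium sand): t_2 = 7.79 × 0.32 / 0.003927 = 634.8 d
  layer 3 (sandy clay): t_3 = 2.66 × 0.07 / 0.003927 = 47.42 d
  layer 4 (fractured sandstone): t_4 = 9.79 × 0.15 / 0.003927 = 374.0 d
Total t = Σ t_i = 1492 days = 4.084 years.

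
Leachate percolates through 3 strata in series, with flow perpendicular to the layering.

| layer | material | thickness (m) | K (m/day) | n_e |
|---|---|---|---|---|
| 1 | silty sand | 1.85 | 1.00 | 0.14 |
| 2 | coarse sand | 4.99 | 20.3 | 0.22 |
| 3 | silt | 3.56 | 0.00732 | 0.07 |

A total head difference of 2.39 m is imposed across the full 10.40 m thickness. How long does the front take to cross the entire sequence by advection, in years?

With flow normal to the layers, continuity requires the same specific discharge q through every layer.
Σ(b_i/K_i) = 1.85/1.00 + 4.99/20.3 + 3.56/0.00732 = 488.4 d.
q = Δh / Σ(b_i/K_i) = 2.39 / 488.4 = 0.004893 m/day.
In each layer the seepage velocity is v_i = q/n_i, so the layer transit time is t_i = b_i·n_i / q:
  layer 1 (silty sand): t_1 = 1.85 × 0.14 / 0.004893 = 52.93 d
  layer 2 (coarse sand): t_2 = 4.99 × 0.22 / 0.004893 = 224.4 d
  layer 3 (silt): t_3 = 3.56 × 0.07 / 0.004893 = 50.93 d
Total t = Σ t_i = 328.2 days = 0.8986 years.

0.899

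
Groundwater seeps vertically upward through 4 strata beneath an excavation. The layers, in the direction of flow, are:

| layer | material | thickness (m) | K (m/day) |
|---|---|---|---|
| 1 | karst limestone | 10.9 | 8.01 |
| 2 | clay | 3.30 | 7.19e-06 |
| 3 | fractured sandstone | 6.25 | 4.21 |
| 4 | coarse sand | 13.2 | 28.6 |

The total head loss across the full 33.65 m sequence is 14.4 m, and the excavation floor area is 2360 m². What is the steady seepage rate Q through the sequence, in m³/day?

Flow is perpendicular to layering, so the layers act in series and the equivalent K is the thickness-weighted harmonic mean.
Total thickness L = 10.9 + 3.30 + 6.25 + 13.2 = 33.65 m.
Σ(b_i/K_i) = 10.9/8.01 + 3.30/7.19e-06 + 6.25/4.21 + 13.2/28.6 = 4.590e+05 d.
K_eq = L / Σ(b_i/K_i) = 33.65 / 4.590e+05 = 7.332e-05 m/day.
Q = K_eq · A · (Δh/L) = 7.332e-05 × 2360 × (14.4/33.65) = 0.07404 m³/day.

0.0740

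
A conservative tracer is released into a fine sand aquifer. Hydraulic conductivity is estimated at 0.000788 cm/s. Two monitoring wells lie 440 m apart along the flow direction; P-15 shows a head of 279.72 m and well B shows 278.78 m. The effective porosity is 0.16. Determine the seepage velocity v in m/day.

Convert K: 0.000788 cm/s × 864 = 0.6808 m/day.
Hydraulic gradient i = (279.72 − 278.78) / 440 = 0.94 / 440 = 0.002136.
Darcy flux q = K · i = 0.6808 × 0.002136 = 0.001455 m/day.
Seepage velocity v = q / n_e = 0.001455 / 0.16 = 0.009091 m/day.

0.00909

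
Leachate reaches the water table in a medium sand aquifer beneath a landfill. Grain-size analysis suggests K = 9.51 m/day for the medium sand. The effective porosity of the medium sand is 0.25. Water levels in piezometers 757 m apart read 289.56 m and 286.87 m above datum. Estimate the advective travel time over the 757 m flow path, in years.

15.3

Hydraulic gradient i = (289.56 − 286.87) / 757 = 2.69 / 757 = 0.003554.
Darcy flux q = K · i = 9.510 × 0.003554 = 0.03379 m/day.
Seepage velocity v = q / n_e = 0.03379 / 0.25 = 0.1352 m/day.
Travel time t = L / v = 757 / 0.1352 = 5600 days = 15.33 years.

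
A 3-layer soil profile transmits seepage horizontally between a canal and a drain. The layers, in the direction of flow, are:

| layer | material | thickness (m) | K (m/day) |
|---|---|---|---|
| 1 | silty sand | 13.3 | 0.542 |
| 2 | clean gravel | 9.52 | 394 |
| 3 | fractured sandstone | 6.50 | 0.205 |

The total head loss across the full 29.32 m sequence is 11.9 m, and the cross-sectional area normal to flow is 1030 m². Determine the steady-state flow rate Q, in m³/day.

Flow is perpendicular to layering, so the layers act in series and the equivalent K is the thickness-weighted harmonic mean.
Total thickness L = 13.3 + 9.52 + 6.50 = 29.32 m.
Σ(b_i/K_i) = 13.3/0.542 + 9.52/394 + 6.50/0.205 = 56.27 d.
K_eq = L / Σ(b_i/K_i) = 29.32 / 56.27 = 0.5211 m/day.
Q = K_eq · A · (Δh/L) = 0.5211 × 1030 × (11.9/29.32) = 217.8 m³/day.

218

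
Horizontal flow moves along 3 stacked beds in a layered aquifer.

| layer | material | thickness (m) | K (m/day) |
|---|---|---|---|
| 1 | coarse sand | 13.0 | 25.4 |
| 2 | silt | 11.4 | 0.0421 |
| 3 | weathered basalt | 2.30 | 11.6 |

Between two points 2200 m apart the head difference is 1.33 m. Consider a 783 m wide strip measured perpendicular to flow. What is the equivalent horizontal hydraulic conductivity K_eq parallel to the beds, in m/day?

Flow is parallel to layering, so each bed carries its own Darcy discharge and the transmissivities add.
Σ(K_i·b_i) = 25.4×13.0 + 0.0421×11.4 + 11.6×2.30 = 357.4 m²/day.
Total thickness b = 26.70 m, so K_eq = Σ(K_i·b_i)/b = 13.38 m/day.

13.4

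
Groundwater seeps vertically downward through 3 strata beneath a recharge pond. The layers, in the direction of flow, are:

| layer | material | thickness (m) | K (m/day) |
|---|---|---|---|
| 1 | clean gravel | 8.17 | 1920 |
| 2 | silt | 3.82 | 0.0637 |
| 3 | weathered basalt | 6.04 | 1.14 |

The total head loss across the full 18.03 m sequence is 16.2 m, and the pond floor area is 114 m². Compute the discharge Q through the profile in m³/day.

28.3

Flow is perpendicular to layering, so the layers act in series and the equivalent K is the thickness-weighted harmonic mean.
Total thickness L = 8.17 + 3.82 + 6.04 = 18.03 m.
Σ(b_i/K_i) = 8.17/1920 + 3.82/0.0637 + 6.04/1.14 = 65.27 d.
K_eq = L / Σ(b_i/K_i) = 18.03 / 65.27 = 0.2762 m/day.
Q = K_eq · A · (Δh/L) = 0.2762 × 114 × (16.2/18.03) = 28.29 m³/day.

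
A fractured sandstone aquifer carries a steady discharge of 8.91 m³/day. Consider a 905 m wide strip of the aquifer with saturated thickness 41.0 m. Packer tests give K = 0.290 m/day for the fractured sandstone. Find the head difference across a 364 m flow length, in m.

0.301

Cross-sectional area A = 905 × 41.0 = 37105 m².
From Q = K·A·i, i = Q / (K·A) = 8.91 / (0.2900 × 37105) = 0.0008280.
Head loss Δh = i · L = 0.0008280 × 364 = 0.3014 m.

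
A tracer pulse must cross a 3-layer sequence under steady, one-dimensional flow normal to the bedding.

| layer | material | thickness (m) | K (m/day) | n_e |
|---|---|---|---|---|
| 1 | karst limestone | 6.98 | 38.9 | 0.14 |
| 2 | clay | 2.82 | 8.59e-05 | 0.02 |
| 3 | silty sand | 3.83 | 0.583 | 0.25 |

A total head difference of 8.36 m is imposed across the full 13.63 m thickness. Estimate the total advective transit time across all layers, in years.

With flow normal to the layers, continuity requires the same specific discharge q through every layer.
Σ(b_i/K_i) = 6.98/38.9 + 2.82/8.59e-05 + 3.83/0.583 = 32836 d.
q = Δh / Σ(b_i/K_i) = 8.36 / 32836 = 0.0002546 m/day.
In each layer the seepage velocity is v_i = q/n_i, so the layer transit time is t_i = b_i·n_i / q:
  layer 1 (karst limestone): t_1 = 6.98 × 0.14 / 0.0002546 = 3838 d
  layer 2 (clay): t_2 = 2.82 × 0.02 / 0.0002546 = 221.5 d
  layer 3 (silty sand): t_3 = 3.83 × 0.25 / 0.0002546 = 3761 d
Total t = Σ t_i = 7820 days = 21.41 years.

21.4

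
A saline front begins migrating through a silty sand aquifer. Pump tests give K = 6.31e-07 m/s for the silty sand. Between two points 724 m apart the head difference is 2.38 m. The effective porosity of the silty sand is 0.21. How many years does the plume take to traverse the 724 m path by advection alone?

2320

Convert K: 6.31e-07 m/s × 86400 = 0.05452 m/day.
Hydraulic gradient i = Δh / L = 2.38 / 724 = 0.003287.
Darcy flux q = K · i = 0.05452 × 0.003287 = 0.0001792 m/day.
Seepage velocity v = q / n_e = 0.0001792 / 0.21 = 0.0008534 m/day.
Travel time t = L / v = 724 / 0.0008534 = 8.484e+05 days = 2323 years.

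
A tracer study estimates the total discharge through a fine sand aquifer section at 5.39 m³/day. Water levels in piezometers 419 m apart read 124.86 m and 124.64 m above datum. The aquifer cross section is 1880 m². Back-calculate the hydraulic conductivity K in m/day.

Hydraulic gradient i = (124.86 − 124.64) / 419 = 0.22 / 419 = 0.0005251.
From Q = K·A·i, K = Q / (A·i) = 5.39 / (1880 × 0.0005251) = 5.460 m/day.

5.46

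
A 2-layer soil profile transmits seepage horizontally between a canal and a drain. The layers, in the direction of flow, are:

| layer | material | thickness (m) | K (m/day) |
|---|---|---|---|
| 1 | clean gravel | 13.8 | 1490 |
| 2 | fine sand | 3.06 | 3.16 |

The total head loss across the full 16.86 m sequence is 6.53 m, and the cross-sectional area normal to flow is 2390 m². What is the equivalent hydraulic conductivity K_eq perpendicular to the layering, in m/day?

17.2

Flow is perpendicular to layering, so the layers act in series and the equivalent K is the thickness-weighted harmonic mean.
Total thickness L = 13.8 + 3.06 = 16.86 m.
Σ(b_i/K_i) = 13.8/1490 + 3.06/3.16 = 0.9776 d.
K_eq = L / Σ(b_i/K_i) = 16.86 / 0.9776 = 17.25 m/day.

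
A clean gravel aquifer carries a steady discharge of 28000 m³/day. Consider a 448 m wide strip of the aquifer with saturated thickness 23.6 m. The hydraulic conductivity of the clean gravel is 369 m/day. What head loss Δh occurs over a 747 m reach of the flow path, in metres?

5.36

Cross-sectional area A = 448 × 23.6 = 10573 m².
From Q = K·A·i, i = Q / (K·A) = 28000 / (369.0 × 10573) = 0.007177.
Head loss Δh = i · L = 0.007177 × 747 = 5.361 m.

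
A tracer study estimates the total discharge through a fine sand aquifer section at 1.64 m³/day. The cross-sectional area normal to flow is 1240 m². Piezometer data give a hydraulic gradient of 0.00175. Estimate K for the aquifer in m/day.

Hydraulic gradient i = 0.00175.
From Q = K·A·i, K = Q / (A·i) = 1.64 / (1240 × 0.001750) = 0.7558 m/day.

0.756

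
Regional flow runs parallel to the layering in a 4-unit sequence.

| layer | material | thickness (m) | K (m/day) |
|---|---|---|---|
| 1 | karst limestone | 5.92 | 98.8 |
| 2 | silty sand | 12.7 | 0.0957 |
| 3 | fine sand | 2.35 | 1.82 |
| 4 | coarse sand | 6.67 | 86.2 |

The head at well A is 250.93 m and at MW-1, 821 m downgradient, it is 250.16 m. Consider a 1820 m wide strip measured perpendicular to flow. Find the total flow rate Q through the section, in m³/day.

1990

Flow is parallel to layering, so each bed carries its own Darcy discharge and the transmissivities add.
Σ(K_i·b_i) = 98.8×5.92 + 0.0957×12.7 + 1.82×2.35 + 86.2×6.67 = 1165 m²/day.
Hydraulic gradient i = (250.93 − 250.16) / 821 = 0.77 / 821 = 0.0009379.
Q = Σ(K_i·b_i) · W · i = 1165 × 1820 × 0.0009379 = 1989 m³/day.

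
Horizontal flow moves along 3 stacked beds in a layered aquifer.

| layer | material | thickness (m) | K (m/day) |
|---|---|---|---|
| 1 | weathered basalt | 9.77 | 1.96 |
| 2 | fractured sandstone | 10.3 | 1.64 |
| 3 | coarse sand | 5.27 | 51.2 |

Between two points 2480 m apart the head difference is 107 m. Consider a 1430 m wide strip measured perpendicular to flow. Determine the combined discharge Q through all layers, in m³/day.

Flow is parallel to layering, so each bed carries its own Darcy discharge and the transmissivities add.
Σ(K_i·b_i) = 1.96×9.77 + 1.64×10.3 + 51.2×5.27 = 305.9 m²/day.
Hydraulic gradient i = Δh / L = 107 / 2480 = 0.04315.
Q = Σ(K_i·b_i) · W · i = 305.9 × 1430 × 0.04315 = 18871 m³/day.

18900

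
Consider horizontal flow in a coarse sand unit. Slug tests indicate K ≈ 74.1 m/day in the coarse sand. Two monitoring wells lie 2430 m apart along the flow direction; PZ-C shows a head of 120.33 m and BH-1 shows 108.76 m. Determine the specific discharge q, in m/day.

0.353

Hydraulic gradient i = (120.33 − 108.76) / 2430 = 11.57 / 2430 = 0.004761.
Specific discharge q = K · i = 74.10 × 0.004761 = 0.3528 m/day.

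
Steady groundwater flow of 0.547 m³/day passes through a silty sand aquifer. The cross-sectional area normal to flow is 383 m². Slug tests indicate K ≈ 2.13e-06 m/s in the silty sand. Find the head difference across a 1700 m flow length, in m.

13.2

Convert K: 2.13e-06 m/s × 86400 = 0.1840 m/day.
From Q = K·A·i, i = Q / (K·A) = 0.547 / (0.1840 × 383.0) = 0.007761.
Head loss Δh = i · L = 0.007761 × 1700 = 13.19 m.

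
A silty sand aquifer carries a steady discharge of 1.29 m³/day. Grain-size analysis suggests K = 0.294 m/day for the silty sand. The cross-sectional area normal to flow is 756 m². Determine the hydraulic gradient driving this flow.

0.00580

From Q = K·A·i, i = Q / (K·A) = 1.29 / (0.2940 × 756.0) = 0.005804.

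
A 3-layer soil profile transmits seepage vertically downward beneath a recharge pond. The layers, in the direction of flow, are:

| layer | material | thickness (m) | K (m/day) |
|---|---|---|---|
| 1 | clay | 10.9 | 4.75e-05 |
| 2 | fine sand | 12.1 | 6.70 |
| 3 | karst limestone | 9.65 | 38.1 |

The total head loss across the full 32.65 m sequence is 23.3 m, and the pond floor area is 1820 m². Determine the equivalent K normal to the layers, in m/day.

Flow is perpendicular to layering, so the layers act in series and the equivalent K is the thickness-weighted harmonic mean.
Total thickness L = 10.9 + 12.1 + 9.65 = 32.65 m.
Σ(b_i/K_i) = 10.9/4.75e-05 + 12.1/6.70 + 9.65/38.1 = 2.295e+05 d.
K_eq = L / Σ(b_i/K_i) = 32.65 / 2.295e+05 = 0.0001423 m/day.

0.000142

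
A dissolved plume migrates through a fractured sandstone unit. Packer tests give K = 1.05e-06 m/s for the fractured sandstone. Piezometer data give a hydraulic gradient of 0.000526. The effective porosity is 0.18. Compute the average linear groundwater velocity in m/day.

0.000265

Convert K: 1.05e-06 m/s × 86400 = 0.09072 m/day.
Hydraulic gradient i = 0.000526.
Darcy flux q = K · i = 0.09072 × 0.0005260 = 4.772e-05 m/day.
Seepage velocity v = q / n_e = 4.772e-05 / 0.18 = 0.0002651 m/day.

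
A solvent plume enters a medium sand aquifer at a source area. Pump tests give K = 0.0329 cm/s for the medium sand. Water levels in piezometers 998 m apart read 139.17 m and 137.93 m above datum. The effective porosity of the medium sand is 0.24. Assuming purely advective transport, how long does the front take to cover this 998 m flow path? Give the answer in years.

Convert K: 0.0329 cm/s × 864 = 28.43 m/day.
Hydraulic gradient i = (139.17 − 137.93) / 998 = 1.24 / 998 = 0.001242.
Darcy flux q = K · i = 28.43 × 0.001242 = 0.03532 m/day.
Seepage velocity v = q / n_e = 0.03532 / 0.24 = 0.1472 m/day.
Travel time t = L / v = 998 / 0.1472 = 6782 days = 18.57 years.

18.6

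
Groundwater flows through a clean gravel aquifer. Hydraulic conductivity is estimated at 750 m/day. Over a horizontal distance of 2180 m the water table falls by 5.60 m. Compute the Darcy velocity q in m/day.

Hydraulic gradient i = Δh / L = 5.60 / 2180 = 0.002569.
Specific discharge q = K · i = 750.0 × 0.002569 = 1.927 m/day.

1.93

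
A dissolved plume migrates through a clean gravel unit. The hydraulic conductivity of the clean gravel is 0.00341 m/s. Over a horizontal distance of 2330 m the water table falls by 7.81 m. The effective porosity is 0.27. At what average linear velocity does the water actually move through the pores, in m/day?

3.66

Convert K: 0.00341 m/s × 86400 = 294.6 m/day.
Hydraulic gradient i = Δh / L = 7.81 / 2330 = 0.003352.
Darcy flux q = K · i = 294.6 × 0.003352 = 0.9876 m/day.
Seepage velocity v = q / n_e = 0.9876 / 0.27 = 3.658 m/day.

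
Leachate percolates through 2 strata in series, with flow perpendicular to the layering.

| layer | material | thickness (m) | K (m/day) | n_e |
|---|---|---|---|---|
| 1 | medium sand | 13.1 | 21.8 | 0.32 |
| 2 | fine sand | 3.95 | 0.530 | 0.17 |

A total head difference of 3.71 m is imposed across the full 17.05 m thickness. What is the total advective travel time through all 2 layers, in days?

10.6

With flow normal to the layers, continuity requires the same specific discharge q through every layer.
Σ(b_i/K_i) = 13.1/21.8 + 3.95/0.530 = 8.054 d.
q = Δh / Σ(b_i/K_i) = 3.71 / 8.054 = 0.4607 m/day.
In each layer the seepage velocity is v_i = q/n_i, so the layer transit time is t_i = b_i·n_i / q:
  layer 1 (medium sand): t_1 = 13.1 × 0.32 / 0.4607 = 9.100 d
  layer 2 (fine sand): t_2 = 3.95 × 0.17 / 0.4607 = 1.458 d
Total t = Σ t_i = 10.56 days.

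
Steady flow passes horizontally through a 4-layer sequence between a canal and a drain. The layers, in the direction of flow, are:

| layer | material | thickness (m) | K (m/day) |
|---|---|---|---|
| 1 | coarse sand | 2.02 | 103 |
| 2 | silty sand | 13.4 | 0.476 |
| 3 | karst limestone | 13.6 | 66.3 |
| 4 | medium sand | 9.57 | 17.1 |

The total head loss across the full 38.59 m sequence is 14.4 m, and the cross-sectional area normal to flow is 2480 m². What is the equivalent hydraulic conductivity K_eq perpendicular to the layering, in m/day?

1.33

Flow is perpendicular to layering, so the layers act in series and the equivalent K is the thickness-weighted harmonic mean.
Total thickness L = 2.02 + 13.4 + 13.6 + 9.57 = 38.59 m.
Σ(b_i/K_i) = 2.02/103 + 13.4/0.476 + 13.6/66.3 + 9.57/17.1 = 28.94 d.
K_eq = L / Σ(b_i/K_i) = 38.59 / 28.94 = 1.334 m/day.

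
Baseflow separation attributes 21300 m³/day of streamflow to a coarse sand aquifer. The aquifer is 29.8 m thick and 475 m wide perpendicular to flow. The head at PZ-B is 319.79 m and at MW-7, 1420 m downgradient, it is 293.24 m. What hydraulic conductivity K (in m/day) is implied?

80.5

Cross-sectional area A = 475 × 29.8 = 14155 m².
Hydraulic gradient i = (319.79 − 293.24) / 1420 = 26.55 / 1420 = 0.01870.
From Q = K·A·i, K = Q / (A·i) = 21300 / (14155 × 0.01870) = 80.48 m/day.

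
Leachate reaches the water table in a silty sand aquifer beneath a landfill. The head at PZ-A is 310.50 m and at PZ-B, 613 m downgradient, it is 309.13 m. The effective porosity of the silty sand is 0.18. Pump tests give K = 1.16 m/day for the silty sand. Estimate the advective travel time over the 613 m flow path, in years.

117

Hydraulic gradient i = (310.50 − 309.13) / 613 = 1.37 / 613 = 0.002235.
Darcy flux q = K · i = 1.160 × 0.002235 = 0.002592 m/day.
Seepage velocity v = q / n_e = 0.002592 / 0.18 = 0.01440 m/day.
Travel time t = L / v = 613 / 0.01440 = 42561 days = 116.5 years.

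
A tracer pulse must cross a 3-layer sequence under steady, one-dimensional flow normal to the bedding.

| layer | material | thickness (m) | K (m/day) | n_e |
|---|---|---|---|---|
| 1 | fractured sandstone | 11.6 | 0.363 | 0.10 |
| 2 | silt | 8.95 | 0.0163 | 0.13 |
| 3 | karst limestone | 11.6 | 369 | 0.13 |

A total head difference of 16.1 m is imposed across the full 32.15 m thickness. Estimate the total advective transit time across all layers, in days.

With flow normal to the layers, continuity requires the same specific discharge q through every layer.
Σ(b_i/K_i) = 11.6/0.363 + 8.95/0.0163 + 11.6/369 = 581.1 d.
q = Δh / Σ(b_i/K_i) = 16.1 / 581.1 = 0.02771 m/day.
In each layer the seepage velocity is v_i = q/n_i, so the layer transit time is t_i = b_i·n_i / q:
  layer 1 (fractured sandstone): t_1 = 11.6 × 0.10 / 0.02771 = 41.87 d
  layer 2 (silt): t_2 = 8.95 × 0.13 / 0.02771 = 41.99 d
  layer 3 (karst limestone): t_3 = 11.6 × 0.13 / 0.02771 = 54.43 d
Total t = Σ t_i = 138.3 days.

138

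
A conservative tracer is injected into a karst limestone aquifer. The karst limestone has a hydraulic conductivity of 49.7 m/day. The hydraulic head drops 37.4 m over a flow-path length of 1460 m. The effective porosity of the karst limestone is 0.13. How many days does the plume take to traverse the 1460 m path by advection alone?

149

Hydraulic gradient i = Δh / L = 37.4 / 1460 = 0.02562.
Darcy flux q = K · i = 49.70 × 0.02562 = 1.273 m/day.
Seepage velocity v = q / n_e = 1.273 / 0.13 = 9.793 m/day.
Travel time t = L / v = 1460 / 9.793 = 149.1 days.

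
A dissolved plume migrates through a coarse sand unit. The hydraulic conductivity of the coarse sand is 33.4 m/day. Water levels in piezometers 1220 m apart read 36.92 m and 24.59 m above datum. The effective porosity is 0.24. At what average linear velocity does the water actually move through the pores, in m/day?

Hydraulic gradient i = (36.92 − 24.59) / 1220 = 12.33 / 1220 = 0.01011.
Darcy flux q = K · i = 33.40 × 0.01011 = 0.3376 m/day.
Seepage velocity v = q / n_e = 0.3376 / 0.24 = 1.406 m/day.

1.41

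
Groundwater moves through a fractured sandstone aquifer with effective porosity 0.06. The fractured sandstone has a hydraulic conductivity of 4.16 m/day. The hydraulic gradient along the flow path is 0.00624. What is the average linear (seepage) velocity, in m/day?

Hydraulic gradient i = 0.00624.
Darcy flux q = K · i = 4.160 × 0.006240 = 0.02596 m/day.
Seepage velocity v = q / n_e = 0.02596 / 0.06 = 0.4326 m/day.

0.433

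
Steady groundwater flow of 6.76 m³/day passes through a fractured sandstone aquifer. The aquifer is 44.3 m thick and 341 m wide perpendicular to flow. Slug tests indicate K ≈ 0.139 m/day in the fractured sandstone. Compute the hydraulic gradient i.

Cross-sectional area A = 341 × 44.3 = 15106 m².
From Q = K·A·i, i = Q / (K·A) = 6.76 / (0.1390 × 15106) = 0.003219.

0.00322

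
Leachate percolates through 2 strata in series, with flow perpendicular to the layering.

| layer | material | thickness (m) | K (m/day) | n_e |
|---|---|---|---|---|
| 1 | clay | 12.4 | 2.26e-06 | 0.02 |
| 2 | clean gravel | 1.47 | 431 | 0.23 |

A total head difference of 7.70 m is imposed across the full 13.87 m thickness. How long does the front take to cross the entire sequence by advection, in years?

1140

With flow normal to the layers, continuity requires the same specific discharge q through every layer.
Σ(b_i/K_i) = 12.4/2.26e-06 + 1.47/431 = 5.487e+06 d.
q = Δh / Σ(b_i/K_i) = 7.70 / 5.487e+06 = 1.403e-06 m/day.
In each layer the seepage velocity is v_i = q/n_i, so the layer transit time is t_i = b_i·n_i / q:
  layer 1 (clay): t_1 = 12.4 × 0.02 / 1.403e-06 = 1.767e+05 d
  layer 2 (clean gravel): t_2 = 1.47 × 0.23 / 1.403e-06 = 2.409e+05 d
Total t = Σ t_i = 4.176e+05 days = 1143 years.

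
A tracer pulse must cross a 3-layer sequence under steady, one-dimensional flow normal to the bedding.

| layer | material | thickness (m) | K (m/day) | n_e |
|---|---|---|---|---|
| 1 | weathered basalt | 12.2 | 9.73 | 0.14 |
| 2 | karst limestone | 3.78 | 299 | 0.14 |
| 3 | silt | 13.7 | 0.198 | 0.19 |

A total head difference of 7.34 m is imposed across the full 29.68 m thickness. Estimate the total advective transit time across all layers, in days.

With flow normal to the layers, continuity requires the same specific discharge q through every layer.
Σ(b_i/K_i) = 12.2/9.73 + 3.78/299 + 13.7/0.198 = 70.46 d.
q = Δh / Σ(b_i/K_i) = 7.34 / 70.46 = 0.1042 m/day.
In each layer the seepage velocity is v_i = q/n_i, so the layer transit time is t_i = b_i·n_i / q:
  layer 1 (weathered basalt): t_1 = 12.2 × 0.14 / 0.1042 = 16.40 d
  layer 2 (karst limestone): t_2 = 3.78 × 0.14 / 0.1042 = 5.080 d
  layer 3 (silt): t_3 = 13.7 × 0.19 / 0.1042 = 24.99 d
Total t = Σ t_i = 46.46 days.

46.5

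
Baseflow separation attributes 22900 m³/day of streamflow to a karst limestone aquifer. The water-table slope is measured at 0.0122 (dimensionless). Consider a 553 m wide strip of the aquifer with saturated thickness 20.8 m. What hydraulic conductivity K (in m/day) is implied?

163

Cross-sectional area A = 553 × 20.8 = 11502 m².
Hydraulic gradient i = 0.0122.
From Q = K·A·i, K = Q / (A·i) = 22900 / (11502 × 0.01220) = 163.2 m/day.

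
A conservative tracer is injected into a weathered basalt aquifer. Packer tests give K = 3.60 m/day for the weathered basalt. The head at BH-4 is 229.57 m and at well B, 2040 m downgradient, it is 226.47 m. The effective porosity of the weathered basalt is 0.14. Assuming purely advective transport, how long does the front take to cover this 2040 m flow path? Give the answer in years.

Hydraulic gradient i = (229.57 − 226.47) / 2040 = 3.1 / 2040 = 0.001520.
Darcy flux q = K · i = 3.600 × 0.001520 = 0.005471 m/day.
Seepage velocity v = q / n_e = 0.005471 / 0.14 = 0.03908 m/day.
Travel time t = L / v = 2040 / 0.03908 = 52206 days = 142.9 years.

143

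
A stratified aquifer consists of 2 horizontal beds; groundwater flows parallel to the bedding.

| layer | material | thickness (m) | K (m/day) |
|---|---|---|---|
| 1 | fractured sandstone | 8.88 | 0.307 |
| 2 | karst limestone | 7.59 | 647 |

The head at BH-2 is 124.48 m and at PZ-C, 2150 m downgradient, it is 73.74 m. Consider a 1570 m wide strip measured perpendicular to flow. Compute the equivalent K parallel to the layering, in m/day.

298

Flow is parallel to layering, so each bed carries its own Darcy discharge and the transmissivities add.
Σ(K_i·b_i) = 0.307×8.88 + 647×7.59 = 4913 m²/day.
Total thickness b = 16.47 m, so K_eq = Σ(K_i·b_i)/b = 298.3 m/day.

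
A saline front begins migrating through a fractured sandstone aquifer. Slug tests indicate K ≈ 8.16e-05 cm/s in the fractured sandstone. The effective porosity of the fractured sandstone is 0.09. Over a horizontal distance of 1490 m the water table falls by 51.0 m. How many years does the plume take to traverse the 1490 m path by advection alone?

152

Convert K: 8.16e-05 cm/s × 864 = 0.07050 m/day.
Hydraulic gradient i = Δh / L = 51.0 / 1490 = 0.03423.
Darcy flux q = K · i = 0.07050 × 0.03423 = 0.002413 m/day.
Seepage velocity v = q / n_e = 0.002413 / 0.09 = 0.02681 m/day.
Travel time t = L / v = 1490 / 0.02681 = 55570 days = 152.1 years.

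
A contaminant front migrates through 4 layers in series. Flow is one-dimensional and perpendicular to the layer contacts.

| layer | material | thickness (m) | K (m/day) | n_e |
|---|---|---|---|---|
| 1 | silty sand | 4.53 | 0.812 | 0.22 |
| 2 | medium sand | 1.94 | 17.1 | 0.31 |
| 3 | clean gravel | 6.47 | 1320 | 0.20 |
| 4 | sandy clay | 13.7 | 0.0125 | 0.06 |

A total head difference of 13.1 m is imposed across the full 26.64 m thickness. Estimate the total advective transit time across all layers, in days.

312

With flow normal to the layers, continuity requires the same specific discharge q through every layer.
Σ(b_i/K_i) = 4.53/0.812 + 1.94/17.1 + 6.47/1320 + 13.7/0.0125 = 1102 d.
q = Δh / Σ(b_i/K_i) = 13.1 / 1102 = 0.01189 m/day.
In each layer the seepage velocity is v_i = q/n_i, so the layer transit time is t_i = b_i·n_i / q:
  layer 1 (silty sand): t_1 = 4.53 × 0.22 / 0.01189 = 83.81 d
  layer 2 (medium sand): t_2 = 1.94 × 0.31 / 0.01189 = 50.58 d
  layer 3 (clean gravel): t_3 = 6.47 × 0.20 / 0.01189 = 108.8 d
  layer 4 (sandy clay): t_4 = 13.7 × 0.06 / 0.01189 = 69.13 d
Total t = Σ t_i = 312.3 days.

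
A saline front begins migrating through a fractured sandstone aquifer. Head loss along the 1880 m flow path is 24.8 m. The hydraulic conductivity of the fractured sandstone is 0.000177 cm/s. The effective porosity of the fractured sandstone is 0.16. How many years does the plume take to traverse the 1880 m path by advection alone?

408

Convert K: 0.000177 cm/s × 864 = 0.1529 m/day.
Hydraulic gradient i = Δh / L = 24.8 / 1880 = 0.01319.
Darcy flux q = K · i = 0.1529 × 0.01319 = 0.002017 m/day.
Seepage velocity v = q / n_e = 0.002017 / 0.16 = 0.01261 m/day.
Travel time t = L / v = 1880 / 0.01261 = 1.491e+05 days = 408.2 years.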